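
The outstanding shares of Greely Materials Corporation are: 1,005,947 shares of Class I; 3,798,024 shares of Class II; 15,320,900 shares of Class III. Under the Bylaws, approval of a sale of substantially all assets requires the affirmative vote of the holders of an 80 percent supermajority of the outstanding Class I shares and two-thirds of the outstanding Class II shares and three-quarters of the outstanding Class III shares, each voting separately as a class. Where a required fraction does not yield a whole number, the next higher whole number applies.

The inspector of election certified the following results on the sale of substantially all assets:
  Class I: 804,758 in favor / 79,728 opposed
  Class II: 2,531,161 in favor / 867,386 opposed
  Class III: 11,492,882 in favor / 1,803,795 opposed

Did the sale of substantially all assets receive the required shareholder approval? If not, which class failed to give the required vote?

Not approved — the Class II shares did not give the required vote.

Class I: 4/5 of 1005947 = 804757.60, rounded up to 804758; 804,758 required, 804,758 in favor — approved.
Class II: 2/3 of 3798024 = 2532016; 2,532,016 required, 2,531,161 in favor — not approved.
Class III: 3/4 of 15320900 = 11490675; 11,490,675 required, 11,492,882 in favor — approved.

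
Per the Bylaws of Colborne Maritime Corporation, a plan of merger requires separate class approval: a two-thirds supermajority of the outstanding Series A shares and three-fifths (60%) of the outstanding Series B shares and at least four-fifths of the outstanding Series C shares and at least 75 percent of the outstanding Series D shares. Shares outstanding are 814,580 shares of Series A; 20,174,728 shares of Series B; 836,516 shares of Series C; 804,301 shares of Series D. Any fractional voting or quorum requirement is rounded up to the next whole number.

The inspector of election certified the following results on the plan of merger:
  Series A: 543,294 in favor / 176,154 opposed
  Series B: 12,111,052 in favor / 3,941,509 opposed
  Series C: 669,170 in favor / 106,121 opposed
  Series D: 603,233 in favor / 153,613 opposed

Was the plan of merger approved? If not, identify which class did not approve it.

Series A: 2/3 of 814580 = 543053.33, rounded up to 543054; 543,054 required, 543,294 in favor — approved.
Series B: 3/5 of 20174728 = 12104836.80, rounded up to 12104837; 12,104,837 required, 12,111,052 in favor — approved.
Series C: 4/5 of 836516 = 669212.80, rounded up to 669213; 669,213 required, 669,170 in favor — not approved.
Series D: 3/4 of 804301 = 603225.75, rounded up to 603226; 603,226 required, 603,233 in favor — approved.

Not approved — the Series C shares did not give the required vote.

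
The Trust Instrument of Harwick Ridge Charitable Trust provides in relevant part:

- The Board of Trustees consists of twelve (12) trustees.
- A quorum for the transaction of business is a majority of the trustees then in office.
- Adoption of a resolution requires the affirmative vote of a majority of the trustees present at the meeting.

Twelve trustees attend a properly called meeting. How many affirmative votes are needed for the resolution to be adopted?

7

The resolution requires a majority of the trustees present (12).
A majority of 12 is 7.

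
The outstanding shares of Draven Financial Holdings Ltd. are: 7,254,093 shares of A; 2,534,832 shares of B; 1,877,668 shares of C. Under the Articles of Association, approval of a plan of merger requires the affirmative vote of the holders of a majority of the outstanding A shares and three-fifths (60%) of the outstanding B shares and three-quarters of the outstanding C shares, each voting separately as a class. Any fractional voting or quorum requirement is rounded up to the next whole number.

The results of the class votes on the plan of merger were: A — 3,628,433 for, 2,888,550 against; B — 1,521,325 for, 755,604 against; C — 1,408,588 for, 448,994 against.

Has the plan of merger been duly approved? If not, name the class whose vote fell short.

Approved — every class gave the required vote.

A: a majority of 7254093 is 3627047; 3,627,047 required, 3,628,433 in favor — approved.
B: 3/5 of 2534832 = 1520899.20, rounded up to 1520900; 1,520,900 required, 1,521,325 in favor — approved.
C: 3/4 of 1877668 = 1408251; 1,408,251 required, 1,408,588 in favor — approved.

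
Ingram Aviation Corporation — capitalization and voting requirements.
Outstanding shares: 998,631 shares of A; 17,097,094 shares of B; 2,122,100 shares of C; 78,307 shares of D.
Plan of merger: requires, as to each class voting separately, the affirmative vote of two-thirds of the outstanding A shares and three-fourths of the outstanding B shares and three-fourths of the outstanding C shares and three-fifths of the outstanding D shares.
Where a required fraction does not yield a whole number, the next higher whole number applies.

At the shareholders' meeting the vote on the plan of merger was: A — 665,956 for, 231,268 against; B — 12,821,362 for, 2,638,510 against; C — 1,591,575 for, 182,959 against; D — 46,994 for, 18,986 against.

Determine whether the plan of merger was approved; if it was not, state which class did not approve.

A: 2/3 of 998631 = 665754; 665,754 required, 665,956 in favor — approved.
B: 3/4 of 17097094 = 12822820.50, rounded up to 12822821; 12,822,821 required, 12,821,362 in favor — not approved.
C: 3/4 of 2122100 = 1591575; 1,591,575 required, 1,591,575 in favor — approved.
D: 3/5 of 78307 = 46984.20, rounded up to 46985; 46,985 required, 46,994 in favor — approved.

Not approved — the B shares did not give the required vote.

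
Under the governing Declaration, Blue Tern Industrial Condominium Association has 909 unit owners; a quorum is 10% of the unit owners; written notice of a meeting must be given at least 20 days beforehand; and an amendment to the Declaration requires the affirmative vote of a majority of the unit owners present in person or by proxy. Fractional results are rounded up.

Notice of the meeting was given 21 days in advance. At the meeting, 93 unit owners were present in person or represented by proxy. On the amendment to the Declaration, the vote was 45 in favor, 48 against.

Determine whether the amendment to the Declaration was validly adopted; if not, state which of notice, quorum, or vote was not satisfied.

Notice: 21 days given; 20 required. Satisfied.
Quorum: 10% of 909 = 90.90, rounded up to 91; 93 present. Satisfied.
Vote: requires a majority of those present (93); a majority of 93 is 47, so 47 needed; 45 in favor. Not satisfied.

Invalid — vote requirement not satisfied.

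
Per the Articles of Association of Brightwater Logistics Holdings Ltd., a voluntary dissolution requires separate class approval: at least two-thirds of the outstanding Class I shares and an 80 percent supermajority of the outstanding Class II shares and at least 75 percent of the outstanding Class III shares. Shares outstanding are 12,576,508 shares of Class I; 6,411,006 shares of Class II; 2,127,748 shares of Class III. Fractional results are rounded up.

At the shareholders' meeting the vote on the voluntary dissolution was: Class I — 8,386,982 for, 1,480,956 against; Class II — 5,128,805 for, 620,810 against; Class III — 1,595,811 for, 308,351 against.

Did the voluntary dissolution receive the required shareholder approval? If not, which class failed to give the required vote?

Approved — every class gave the required vote.

Class I: 2/3 of 12576508 = 8384338.67, rounded up to 8384339; 8,384,339 required, 8,386,982 in favor — approved.
Class II: 4/5 of 6411006 = 5128804.80, rounded up to 5128805; 5,128,805 required, 5,128,805 in favor — approved.
Class III: 3/4 of 2127748 = 1595811; 1,595,811 required, 1,595,811 in favor — approved.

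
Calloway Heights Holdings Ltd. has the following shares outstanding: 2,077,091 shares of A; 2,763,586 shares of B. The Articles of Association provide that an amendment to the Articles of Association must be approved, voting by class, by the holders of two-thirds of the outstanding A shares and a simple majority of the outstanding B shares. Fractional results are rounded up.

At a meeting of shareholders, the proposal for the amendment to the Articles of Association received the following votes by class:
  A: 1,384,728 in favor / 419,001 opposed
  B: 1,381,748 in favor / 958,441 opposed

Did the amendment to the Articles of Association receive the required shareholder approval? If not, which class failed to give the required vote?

Not approved — the B shares did not give the required vote.

A: 2/3 of 2077091 = 1384727.33, rounded up to 1384728; 1,384,728 required, 1,384,728 in favor — approved.
B: a majority of 2763586 is 1381794; 1,381,794 required, 1,381,748 in favor — not approved.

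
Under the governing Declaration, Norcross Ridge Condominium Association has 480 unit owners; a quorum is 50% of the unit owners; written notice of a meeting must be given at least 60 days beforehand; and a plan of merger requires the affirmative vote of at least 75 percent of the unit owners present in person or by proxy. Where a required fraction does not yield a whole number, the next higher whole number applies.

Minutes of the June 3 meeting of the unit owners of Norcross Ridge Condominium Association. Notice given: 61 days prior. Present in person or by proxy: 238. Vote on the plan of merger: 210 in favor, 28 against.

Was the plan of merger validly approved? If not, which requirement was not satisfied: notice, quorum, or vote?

Notice: 61 days given; 60 required. Satisfied.
Quorum: 50% of 480 = 240; 238 present. Not satisfied.
Vote: requires three-fourths of those present (238); 3/4 of 238 = 178.50, rounded up to 179, so 179 needed; 210 in favor. Satisfied.

Invalid — quorum requirement not satisfied.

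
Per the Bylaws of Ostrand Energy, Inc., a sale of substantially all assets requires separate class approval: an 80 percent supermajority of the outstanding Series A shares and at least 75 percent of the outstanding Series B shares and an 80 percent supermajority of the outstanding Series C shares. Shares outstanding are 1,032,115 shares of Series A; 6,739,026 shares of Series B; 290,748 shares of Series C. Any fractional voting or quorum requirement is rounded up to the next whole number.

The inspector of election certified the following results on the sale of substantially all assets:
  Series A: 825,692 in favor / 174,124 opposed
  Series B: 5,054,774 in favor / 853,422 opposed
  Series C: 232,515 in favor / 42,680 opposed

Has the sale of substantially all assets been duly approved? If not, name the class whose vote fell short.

Series A: 4/5 of 1032115 = 825692; 825,692 required, 825,692 in favor — approved.
Series B: 3/4 of 6739026 = 5054269.50, rounded up to 5054270; 5,054,270 required, 5,054,774 in favor — approved.
Series C: 4/5 of 290748 = 232598.40, rounded up to 232599; 232,599 required, 232,515 in favor — not approved.

Not approved — the Series C shares did not give the required vote.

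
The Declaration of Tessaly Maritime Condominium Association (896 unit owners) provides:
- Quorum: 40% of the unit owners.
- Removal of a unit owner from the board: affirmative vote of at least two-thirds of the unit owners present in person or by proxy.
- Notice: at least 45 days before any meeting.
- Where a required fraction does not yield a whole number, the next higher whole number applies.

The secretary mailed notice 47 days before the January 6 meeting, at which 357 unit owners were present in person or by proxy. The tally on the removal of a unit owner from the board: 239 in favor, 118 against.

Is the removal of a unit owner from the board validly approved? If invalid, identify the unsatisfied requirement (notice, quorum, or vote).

Invalid — quorum requirement not satisfied.

Notice: 47 days given; 45 required. Satisfied.
Quorum: 40% of 896 = 358.40, rounded up to 359; 357 present. Not satisfied.
Vote: requires two-thirds of those present (357); 2/3 of 357 = 238, so 238 needed; 239 in favor. Satisfied.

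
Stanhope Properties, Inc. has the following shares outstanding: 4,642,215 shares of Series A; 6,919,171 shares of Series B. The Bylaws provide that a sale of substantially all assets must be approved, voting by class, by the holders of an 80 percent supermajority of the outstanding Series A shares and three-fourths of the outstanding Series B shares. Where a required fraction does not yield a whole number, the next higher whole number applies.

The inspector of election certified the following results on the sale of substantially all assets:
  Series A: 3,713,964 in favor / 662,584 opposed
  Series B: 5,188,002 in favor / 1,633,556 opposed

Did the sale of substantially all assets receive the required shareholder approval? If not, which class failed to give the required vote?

Series A: 4/5 of 4642215 = 3713772; 3,713,772 required, 3,713,964 in favor — approved.
Series B: 3/4 of 6919171 = 5189378.25, rounded up to 5189379; 5,189,379 required, 5,188,002 in favor — not approved.

Not approved — the Series B shares did not give the required vote.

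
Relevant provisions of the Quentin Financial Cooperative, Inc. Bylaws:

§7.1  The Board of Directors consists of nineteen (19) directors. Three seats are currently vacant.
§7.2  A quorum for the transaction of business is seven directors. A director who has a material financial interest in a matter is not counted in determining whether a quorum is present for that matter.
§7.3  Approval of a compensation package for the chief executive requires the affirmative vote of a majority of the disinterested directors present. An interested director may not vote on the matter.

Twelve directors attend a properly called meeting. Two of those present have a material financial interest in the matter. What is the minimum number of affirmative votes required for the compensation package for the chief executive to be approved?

6

The compensation package for the chief executive requires a majority of the disinterested directors present (12 − 2 = 10).
A majority of 10 is 6.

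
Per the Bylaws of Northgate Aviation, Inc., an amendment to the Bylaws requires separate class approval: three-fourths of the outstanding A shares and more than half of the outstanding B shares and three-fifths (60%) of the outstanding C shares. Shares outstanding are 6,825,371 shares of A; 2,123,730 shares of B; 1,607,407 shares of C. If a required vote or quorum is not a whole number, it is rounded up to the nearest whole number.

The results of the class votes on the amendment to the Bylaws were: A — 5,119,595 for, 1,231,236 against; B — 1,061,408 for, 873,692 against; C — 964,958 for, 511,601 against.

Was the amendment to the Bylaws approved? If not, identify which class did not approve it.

A: 3/4 of 6825371 = 5119028.25, rounded up to 5119029; 5,119,029 required, 5,119,595 in favor — approved.
B: a majority of 2123730 is 1061866; 1,061,866 required, 1,061,408 in favor — not approved.
C: 3/5 of 1607407 = 964444.20, rounded up to 964445; 964,445 required, 964,958 in favor — approved.

Not approved — the B shares did not give the required vote.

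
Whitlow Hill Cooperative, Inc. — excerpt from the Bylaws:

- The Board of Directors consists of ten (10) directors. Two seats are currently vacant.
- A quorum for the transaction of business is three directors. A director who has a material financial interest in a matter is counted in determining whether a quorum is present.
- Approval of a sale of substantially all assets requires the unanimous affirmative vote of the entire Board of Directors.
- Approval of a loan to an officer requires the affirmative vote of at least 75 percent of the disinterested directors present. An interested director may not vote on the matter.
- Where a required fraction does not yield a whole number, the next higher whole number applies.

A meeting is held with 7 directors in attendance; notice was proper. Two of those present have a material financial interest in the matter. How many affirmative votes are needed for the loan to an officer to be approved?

The loan to an officer requires three-fourths of the disinterested directors present (7 − 2 = 5).
3/4 of 5 = 3.75, rounded up to 4.

4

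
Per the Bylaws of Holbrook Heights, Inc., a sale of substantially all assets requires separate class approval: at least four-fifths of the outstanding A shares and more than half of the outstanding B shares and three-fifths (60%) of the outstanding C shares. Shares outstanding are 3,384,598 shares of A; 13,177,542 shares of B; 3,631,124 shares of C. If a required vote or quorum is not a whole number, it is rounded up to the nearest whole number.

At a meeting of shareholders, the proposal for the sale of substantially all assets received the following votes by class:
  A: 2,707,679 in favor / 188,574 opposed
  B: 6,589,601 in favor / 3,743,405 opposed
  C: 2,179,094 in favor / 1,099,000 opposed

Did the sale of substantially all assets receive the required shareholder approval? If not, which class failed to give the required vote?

A: 4/5 of 3384598 = 2707678.40, rounded up to 2707679; 2,707,679 required, 2,707,679 in favor — approved.
B: a majority of 13177542 is 6588772; 6,588,772 required, 6,589,601 in favor — approved.
C: 3/5 of 3631124 = 2178674.40, rounded up to 2178675; 2,178,675 required, 2,179,094 in favor — approved.

Approved — every class gave the required vote.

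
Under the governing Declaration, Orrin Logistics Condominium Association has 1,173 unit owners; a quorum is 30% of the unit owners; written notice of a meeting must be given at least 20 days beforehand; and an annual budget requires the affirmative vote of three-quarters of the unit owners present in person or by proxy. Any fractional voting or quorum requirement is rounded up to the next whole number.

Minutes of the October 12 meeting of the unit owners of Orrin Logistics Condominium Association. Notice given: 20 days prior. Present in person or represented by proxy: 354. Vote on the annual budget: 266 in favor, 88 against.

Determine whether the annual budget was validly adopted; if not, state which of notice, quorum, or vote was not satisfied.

Notice: 20 days given; 20 required. Satisfied.
Quorum: 30% of 1,173 = 351.90, rounded up to 352; 354 present. Satisfied.
Vote: requires three-fourths of those present (354); 3/4 of 354 = 265.50, rounded up to 266, so 266 needed; 266 in favor. Satisfied.

Valid — all requirements satisfied.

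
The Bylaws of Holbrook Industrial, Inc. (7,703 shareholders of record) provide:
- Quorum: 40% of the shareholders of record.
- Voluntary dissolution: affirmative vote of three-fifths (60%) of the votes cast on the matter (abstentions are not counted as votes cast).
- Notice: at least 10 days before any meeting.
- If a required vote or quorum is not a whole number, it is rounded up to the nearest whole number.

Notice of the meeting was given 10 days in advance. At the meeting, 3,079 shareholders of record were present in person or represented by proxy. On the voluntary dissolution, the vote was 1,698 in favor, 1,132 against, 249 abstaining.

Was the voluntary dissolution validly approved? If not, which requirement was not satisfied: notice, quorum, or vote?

Invalid — quorum requirement not satisfied.

Notice: 10 days given; 10 required. Satisfied.
Quorum: 40% of 7,703 = 3,081.20, rounded up to 3,082; 3,079 present. Not satisfied.
Vote: requires three-fifths of the votes cast (3,079 − 249 abstaining = 2,830); 3/5 of 2830 = 1698, so 1,698 needed; 1,698 in favor. Satisfied.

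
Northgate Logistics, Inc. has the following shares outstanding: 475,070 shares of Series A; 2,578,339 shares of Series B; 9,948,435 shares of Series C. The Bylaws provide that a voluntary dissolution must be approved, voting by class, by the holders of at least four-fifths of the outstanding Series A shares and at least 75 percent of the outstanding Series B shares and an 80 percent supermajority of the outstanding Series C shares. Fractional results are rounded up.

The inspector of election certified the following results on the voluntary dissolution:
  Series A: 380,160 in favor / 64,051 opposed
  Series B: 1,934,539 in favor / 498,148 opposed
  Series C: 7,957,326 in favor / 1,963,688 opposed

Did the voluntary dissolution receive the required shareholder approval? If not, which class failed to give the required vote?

Series A: 4/5 of 475070 = 380056; 380,056 required, 380,160 in favor — approved.
Series B: 3/4 of 2578339 = 1933754.25, rounded up to 1933755; 1,933,755 required, 1,934,539 in favor — approved.
Series C: 4/5 of 9948435 = 7958748; 7,958,748 required, 7,957,326 in favor — not approved.

Not approved — the Series C shares did not give the required vote.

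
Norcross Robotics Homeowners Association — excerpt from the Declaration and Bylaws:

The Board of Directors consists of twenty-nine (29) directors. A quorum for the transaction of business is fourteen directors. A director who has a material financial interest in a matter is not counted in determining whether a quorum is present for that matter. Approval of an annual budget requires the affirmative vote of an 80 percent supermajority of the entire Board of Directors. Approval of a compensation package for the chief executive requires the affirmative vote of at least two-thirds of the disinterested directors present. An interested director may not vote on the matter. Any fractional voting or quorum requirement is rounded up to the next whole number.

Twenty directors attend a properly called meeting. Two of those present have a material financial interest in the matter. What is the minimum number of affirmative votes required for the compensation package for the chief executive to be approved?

12

The compensation package for the chief executive requires two-thirds of the disinterested directors present (20 − 2 = 18).
2/3 of 18 = 12.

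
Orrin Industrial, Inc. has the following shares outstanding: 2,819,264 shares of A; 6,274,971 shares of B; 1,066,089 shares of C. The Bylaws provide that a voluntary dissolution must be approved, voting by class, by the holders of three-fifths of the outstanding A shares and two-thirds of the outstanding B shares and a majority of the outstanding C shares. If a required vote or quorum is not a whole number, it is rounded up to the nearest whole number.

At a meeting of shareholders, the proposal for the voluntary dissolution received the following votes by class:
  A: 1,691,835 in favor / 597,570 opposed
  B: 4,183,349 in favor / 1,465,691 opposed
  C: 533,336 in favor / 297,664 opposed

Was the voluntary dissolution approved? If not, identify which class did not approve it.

Approved — every class gave the required vote.

A: 3/5 of 2819264 = 1691558.40, rounded up to 1691559; 1,691,559 required, 1,691,835 in favor — approved.
B: 2/3 of 6274971 = 4183314; 4,183,314 required, 4,183,349 in favor — approved.
C: a majority of 1066089 is 533045; 533,045 required, 533,336 in favor — approved.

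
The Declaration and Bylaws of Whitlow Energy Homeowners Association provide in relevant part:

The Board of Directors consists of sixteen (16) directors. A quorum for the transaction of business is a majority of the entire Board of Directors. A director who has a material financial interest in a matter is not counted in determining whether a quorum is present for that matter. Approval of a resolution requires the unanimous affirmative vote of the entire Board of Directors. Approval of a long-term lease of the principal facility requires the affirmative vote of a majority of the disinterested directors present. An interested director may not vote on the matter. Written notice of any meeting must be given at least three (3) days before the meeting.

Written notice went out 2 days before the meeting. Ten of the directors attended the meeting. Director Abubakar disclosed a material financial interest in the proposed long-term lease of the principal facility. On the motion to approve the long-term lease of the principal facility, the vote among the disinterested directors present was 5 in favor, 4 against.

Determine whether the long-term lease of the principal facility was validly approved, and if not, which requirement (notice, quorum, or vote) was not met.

Notice: 2 days given; 3 required (2 < 3). Not satisfied.
Quorum: 10 present, but the 1 interested director does not count, leaving 9. Quorum is 9. Satisfied.
Vote: the long-term lease of the principal facility requires a majority of the disinterested directors present (10 − 1 = 9). A majority of 9 is 5, so 5 affirmative votes are needed; 5 voted in favor. Satisfied.

Invalid — notice requirement not satisfied.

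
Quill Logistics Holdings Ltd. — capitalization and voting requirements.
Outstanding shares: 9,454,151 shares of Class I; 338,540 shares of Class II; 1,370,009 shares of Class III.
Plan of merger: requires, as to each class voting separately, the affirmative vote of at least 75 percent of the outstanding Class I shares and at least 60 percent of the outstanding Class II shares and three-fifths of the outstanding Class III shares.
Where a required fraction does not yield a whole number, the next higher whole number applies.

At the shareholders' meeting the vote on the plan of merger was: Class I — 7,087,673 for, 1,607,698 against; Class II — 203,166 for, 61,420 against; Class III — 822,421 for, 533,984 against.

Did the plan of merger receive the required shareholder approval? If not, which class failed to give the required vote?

Not approved — the Class I shares did not give the required vote.

Class I: 3/4 of 9454151 = 7090613.25, rounded up to 7090614; 7,090,614 required, 7,087,673 in favor — not approved.
Class II: 3/5 of 338540 = 203124; 203,124 required, 203,166 in favor — approved.
Class III: 3/5 of 1370009 = 822005.40, rounded up to 822006; 822,006 required, 822,421 in favor — approved.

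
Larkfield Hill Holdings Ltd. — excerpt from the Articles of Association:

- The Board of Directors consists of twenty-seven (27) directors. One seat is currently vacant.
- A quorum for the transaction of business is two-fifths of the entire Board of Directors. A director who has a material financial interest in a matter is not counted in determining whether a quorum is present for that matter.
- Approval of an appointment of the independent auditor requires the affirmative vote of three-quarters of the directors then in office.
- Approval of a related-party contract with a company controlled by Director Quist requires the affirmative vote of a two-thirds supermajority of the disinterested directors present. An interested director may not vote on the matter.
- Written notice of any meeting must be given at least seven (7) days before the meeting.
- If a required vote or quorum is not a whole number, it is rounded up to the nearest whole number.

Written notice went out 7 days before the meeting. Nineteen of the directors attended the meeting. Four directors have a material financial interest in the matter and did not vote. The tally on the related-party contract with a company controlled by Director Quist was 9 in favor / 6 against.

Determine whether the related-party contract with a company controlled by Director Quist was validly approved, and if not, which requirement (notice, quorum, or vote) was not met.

Invalid — vote requirement not satisfied.

Notice: 7 days given; 7 required (7 ≥ 7). Satisfied.
Quorum: 19 present, but the 4 interested directors do not count, leaving 15. Quorum is 11. Satisfied.
Vote: the related-party contract with a company controlled by Director Quist requires two-thirds of the disinterested directors present (19 − 4 = 15). 2/3 of 15 = 10, so 10 affirmative votes are needed; 9 voted in favor. Not satisfied.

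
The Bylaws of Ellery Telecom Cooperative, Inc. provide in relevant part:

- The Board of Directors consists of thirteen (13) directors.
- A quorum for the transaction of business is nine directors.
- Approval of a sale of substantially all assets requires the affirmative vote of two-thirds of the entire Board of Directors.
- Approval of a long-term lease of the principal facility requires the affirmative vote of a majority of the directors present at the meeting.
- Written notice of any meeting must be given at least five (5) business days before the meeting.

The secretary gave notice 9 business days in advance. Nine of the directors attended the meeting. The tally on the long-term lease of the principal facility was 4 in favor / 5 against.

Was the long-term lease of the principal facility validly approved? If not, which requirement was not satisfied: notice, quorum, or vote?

Invalid — vote requirement not satisfied.

Notice: 9 business days given; 5 required (9 ≥ 5). Satisfied.
Quorum: 9 present; quorum is 9. Satisfied.
Vote: the long-term lease of the principal facility requires a majority of the directors present (9). A majority of 9 is 5, so 5 affirmative votes are needed; 4 voted in favor. Not satisfied.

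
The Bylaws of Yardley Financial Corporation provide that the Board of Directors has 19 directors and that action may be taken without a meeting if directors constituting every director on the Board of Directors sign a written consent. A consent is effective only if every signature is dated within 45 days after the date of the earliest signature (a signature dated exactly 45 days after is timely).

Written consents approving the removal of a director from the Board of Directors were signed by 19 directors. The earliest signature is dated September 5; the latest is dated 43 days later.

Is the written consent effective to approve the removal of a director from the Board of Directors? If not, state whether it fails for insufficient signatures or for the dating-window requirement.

Effective — both the signature and dating-window requirements are satisfied.

Signatures required: all of 19 — unanimous means all 19, so 19 needed; 19 signed. Sufficient.
Dating window: the latest signature is 43 days after the earliest; the limit is 45 days. Within the window.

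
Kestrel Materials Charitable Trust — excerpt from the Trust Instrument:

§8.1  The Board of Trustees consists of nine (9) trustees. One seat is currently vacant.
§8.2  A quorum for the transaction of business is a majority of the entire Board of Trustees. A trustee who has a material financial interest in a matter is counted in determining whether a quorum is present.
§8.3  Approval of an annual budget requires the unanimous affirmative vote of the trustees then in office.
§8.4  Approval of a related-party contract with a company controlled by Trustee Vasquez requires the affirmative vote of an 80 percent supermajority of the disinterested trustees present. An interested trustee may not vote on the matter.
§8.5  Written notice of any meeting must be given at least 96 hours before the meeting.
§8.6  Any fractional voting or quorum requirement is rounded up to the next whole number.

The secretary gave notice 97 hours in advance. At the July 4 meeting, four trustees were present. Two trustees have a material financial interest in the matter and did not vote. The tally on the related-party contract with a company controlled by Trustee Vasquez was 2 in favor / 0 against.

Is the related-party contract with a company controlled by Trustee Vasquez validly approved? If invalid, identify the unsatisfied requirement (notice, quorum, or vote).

Notice: 97 hours given; 96 required (97 ≥ 96). Satisfied.
Quorum: 4 present (interested trustees count toward quorum); quorum is 5. Not satisfied.
Vote: the related-party contract with a company controlled by Trustee Vasquez requires four-fifths of the disinterested trustees present (4 − 2 = 2). 4/5 of 2 = 1.60, rounded up to 2, so 2 affirmative votes are needed; 2 voted in favor. Satisfied. (Moot — without a quorum no business can be validly transacted.)

Invalid — quorum requirement not satisfied.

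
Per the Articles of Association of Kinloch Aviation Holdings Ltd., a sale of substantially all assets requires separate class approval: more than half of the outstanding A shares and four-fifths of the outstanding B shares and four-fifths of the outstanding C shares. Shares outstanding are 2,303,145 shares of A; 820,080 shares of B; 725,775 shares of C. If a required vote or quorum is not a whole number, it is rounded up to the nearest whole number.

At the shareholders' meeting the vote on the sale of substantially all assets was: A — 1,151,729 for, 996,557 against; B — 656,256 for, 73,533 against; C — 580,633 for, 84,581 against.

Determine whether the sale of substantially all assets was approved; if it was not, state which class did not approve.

Approved — every class gave the required vote.

A: a majority of 2303145 is 1151573; 1,151,573 required, 1,151,729 in favor — approved.
B: 4/5 of 820080 = 656064; 656,064 required, 656,256 in favor — approved.
C: 4/5 of 725775 = 580620; 580,620 required, 580,633 in favor — approved.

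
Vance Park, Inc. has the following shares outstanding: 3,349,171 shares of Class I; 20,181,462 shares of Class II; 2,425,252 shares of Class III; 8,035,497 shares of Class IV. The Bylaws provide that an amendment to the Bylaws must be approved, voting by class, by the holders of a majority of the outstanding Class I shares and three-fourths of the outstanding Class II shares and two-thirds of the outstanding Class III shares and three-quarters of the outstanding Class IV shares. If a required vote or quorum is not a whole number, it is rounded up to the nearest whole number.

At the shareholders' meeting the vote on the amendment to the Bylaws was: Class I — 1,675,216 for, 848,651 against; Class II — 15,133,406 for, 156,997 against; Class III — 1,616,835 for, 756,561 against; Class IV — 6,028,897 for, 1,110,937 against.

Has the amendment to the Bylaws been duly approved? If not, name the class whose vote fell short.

Not approved — the Class II shares did not give the required vote.

Class I: a majority of 3349171 is 1674586; 1,674,586 required, 1,675,216 in favor — approved.
Class II: 3/4 of 20181462 = 15136096.50, rounded up to 15136097; 15,136,097 required, 15,133,406 in favor — not approved.
Class III: 2/3 of 2425252 = 1616834.67, rounded up to 1616835; 1,616,835 required, 1,616,835 in favor — approved.
Class IV: 3/4 of 8035497 = 6026622.75, rounded up to 6026623; 6,026,623 required, 6,028,897 in favor — approved.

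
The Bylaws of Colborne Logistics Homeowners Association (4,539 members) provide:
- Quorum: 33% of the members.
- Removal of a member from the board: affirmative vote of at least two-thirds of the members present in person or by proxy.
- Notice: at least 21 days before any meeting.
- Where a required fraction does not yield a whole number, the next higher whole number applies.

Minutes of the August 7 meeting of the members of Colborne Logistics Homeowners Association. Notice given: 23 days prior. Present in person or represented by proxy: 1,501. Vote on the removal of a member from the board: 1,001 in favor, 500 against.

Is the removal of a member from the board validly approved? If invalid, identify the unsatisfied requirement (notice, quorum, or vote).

Notice: 23 days given; 21 required. Satisfied.
Quorum: 33% of 4,539 = 1,497.87, rounded up to 1,498; 1,501 present. Satisfied.
Vote: requires two-thirds of those present (1,501); 2/3 of 1501 = 1000.67, rounded up to 1001, so 1,001 needed; 1,001 in favor. Satisfied.

Valid — all requirements satisfied.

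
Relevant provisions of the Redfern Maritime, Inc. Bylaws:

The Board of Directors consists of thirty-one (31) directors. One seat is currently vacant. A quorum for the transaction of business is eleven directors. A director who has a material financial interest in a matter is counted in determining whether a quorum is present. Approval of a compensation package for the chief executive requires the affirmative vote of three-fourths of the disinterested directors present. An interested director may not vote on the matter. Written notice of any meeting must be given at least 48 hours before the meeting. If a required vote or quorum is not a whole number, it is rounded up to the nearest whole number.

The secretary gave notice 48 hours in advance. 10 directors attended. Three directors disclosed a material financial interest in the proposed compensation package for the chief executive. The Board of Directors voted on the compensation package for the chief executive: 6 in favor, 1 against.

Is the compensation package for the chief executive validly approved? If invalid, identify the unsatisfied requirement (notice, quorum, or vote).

Notice: 48 hours given; 48 required (48 ≥ 48). Satisfied.
Quorum: 10 present (interested directors count toward quorum); quorum is 11. Not satisfied.
Vote: the compensation package for the chief executive requires three-fourths of the disinterested directors present (10 − 3 = 7). 3/4 of 7 = 5.25, rounded up to 6, so 6 affirmative votes are needed; 6 voted in favor. Satisfied. (Moot — without a quorum no business can be validly transacted.)

Invalid — quorum requirement not satisfied.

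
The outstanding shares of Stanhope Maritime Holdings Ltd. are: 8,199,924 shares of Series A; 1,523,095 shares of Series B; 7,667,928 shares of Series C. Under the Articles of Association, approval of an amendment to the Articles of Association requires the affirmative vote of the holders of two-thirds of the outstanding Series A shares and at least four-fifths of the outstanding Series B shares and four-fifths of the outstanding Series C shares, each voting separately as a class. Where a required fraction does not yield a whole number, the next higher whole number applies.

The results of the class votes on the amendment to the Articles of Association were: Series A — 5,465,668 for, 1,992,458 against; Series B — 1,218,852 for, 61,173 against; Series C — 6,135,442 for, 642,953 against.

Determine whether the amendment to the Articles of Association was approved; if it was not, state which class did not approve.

Not approved — the Series A shares did not give the required vote.

Series A: 2/3 of 8199924 = 5466616; 5,466,616 required, 5,465,668 in favor — not approved.
Series B: 4/5 of 1523095 = 1218476; 1,218,476 required, 1,218,852 in favor — approved.
Series C: 4/5 of 7667928 = 6134342.40, rounded up to 6134343; 6,134,343 required, 6,135,442 in favor — approved.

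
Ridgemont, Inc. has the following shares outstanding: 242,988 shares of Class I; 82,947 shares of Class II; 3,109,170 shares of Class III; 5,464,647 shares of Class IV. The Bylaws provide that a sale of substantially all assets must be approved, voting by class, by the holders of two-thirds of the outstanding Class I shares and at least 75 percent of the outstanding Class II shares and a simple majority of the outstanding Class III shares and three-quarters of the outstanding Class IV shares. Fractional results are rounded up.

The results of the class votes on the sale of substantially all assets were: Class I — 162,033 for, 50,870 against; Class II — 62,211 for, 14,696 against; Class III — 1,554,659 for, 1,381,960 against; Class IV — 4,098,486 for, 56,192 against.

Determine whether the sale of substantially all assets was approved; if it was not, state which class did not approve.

Class I: 2/3 of 242988 = 161992; 161,992 required, 162,033 in favor — approved.
Class II: 3/4 of 82947 = 62210.25, rounded up to 62211; 62,211 required, 62,211 in favor — approved.
Class III: a majority of 3109170 is 1554586; 1,554,586 required, 1,554,659 in favor — approved.
Class IV: 3/4 of 5464647 = 4098485.25, rounded up to 4098486; 4,098,486 required, 4,098,486 in favor — approved.

Approved — every class gave the required vote.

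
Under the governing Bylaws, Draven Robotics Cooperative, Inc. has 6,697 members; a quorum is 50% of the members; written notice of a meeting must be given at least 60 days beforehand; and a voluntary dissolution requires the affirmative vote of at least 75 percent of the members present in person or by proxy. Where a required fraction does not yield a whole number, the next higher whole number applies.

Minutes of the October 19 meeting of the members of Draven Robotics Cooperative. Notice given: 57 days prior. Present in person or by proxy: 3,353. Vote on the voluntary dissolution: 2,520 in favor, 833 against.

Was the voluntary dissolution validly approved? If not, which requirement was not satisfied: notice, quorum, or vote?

Notice: 57 days given; 60 required. Not satisfied.
Quorum: 50% of 6,697 = 3,348.50, rounded up to 3,349; 3,353 present. Satisfied.
Vote: requires three-fourths of those present (3,353); 3/4 of 3353 = 2514.75, rounded up to 2515, so 2,515 needed; 2,520 in favor. Satisfied.

Invalid — notice requirement not satisfied.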